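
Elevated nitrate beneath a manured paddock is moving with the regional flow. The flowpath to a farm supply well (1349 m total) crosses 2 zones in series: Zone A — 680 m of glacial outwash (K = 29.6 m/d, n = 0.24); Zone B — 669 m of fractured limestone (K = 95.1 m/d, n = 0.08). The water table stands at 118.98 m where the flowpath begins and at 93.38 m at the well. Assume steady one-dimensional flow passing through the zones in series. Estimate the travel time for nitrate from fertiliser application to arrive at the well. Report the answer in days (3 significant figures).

Total head drop ΔH = 118.98 − 93.38 = 25.60 m
Steady 1-D flow in series ⇒ the Darcy flux q is identical in every zone and the zone head losses add (resistances L/K in series).
Σ(L/K) = 680/29.6 + 669/95.1 = 22.97 + 7.035 = 30.01 d
q = ΔH / Σ(L/K) = 25.60 / 30.01 = 0.8531 m/d (same in every zone)
Zone A: v = q/n = 0.8531/0.24 = 3.555 m/d → t_A = 680/3.555 = 191.3 d
Zone B: v = q/n = 0.8531/0.08 = 10.66 m/d → t_B = 669/10.66 = 62.73 d
Total t = 191.3 + 62.73 = 254.0 d

254 days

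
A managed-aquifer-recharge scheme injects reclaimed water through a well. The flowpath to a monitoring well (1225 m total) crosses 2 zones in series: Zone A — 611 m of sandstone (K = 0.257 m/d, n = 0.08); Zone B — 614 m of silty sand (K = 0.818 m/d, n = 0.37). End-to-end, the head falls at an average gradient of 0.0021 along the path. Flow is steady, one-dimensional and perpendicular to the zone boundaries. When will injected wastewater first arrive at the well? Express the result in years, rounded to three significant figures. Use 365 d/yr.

920 years

Steady 1-D flow in series ⇒ the Darcy flux q is identical in every zone and the zone head losses add (resistances L/K in series).
Σ(L/K) = 611/0.257 + 614/0.818 = 2377 + 750.6 = 3128 d
K_eq = L_total / Σ(L/K) = 1225 / 3128 = 0.3916 m/d
q = K_eq · i = 0.3916 × 0.0021 = 8.224e-4 m/d (same in every zone)
Zone A: v = q/n = 8.224e-4/0.08 = 0.01028 m/d → t_A = 611/0.01028 = 59440 d
Zone B: v = q/n = 8.224e-4/0.37 = 0.002223 m/d → t_B = 614/0.002223 = 276200 d
Total t = 59440 + 276200 = 335700 d
   = 335700 / 365 = 920 yr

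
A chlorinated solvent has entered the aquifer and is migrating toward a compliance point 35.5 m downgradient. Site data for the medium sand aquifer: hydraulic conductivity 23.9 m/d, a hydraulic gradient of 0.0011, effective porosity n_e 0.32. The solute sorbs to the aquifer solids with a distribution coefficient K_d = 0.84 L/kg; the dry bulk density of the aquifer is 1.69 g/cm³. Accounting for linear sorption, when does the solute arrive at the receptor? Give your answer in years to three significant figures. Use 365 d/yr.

6.44 years

Specific discharge q = 23.9 × 0.0011 = 0.02629 m/d
v_s = q/n_e = 0.02629/0.32 = 0.08216 m/d
Retardation R = 1 + ρ_b·K_d/n = 1 + 1.69×0.84/0.32 = 5.436
Contaminant velocity v_c = v/R = 0.08216/5.436 = 0.01511 m/d
t = L/v_c = 35.5/0.01511 = 2349 d
   = 2349/365 = 6.44 yr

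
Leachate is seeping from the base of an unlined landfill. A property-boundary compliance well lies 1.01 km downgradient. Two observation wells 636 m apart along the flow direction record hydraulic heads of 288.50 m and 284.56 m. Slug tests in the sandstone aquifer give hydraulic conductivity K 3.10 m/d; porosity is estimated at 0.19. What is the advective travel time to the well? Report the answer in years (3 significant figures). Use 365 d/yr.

27.4 years

Hydraulic gradient i = (288.50 − 284.56) / 636 = 3.94 / 636 = 0.006195
Darcy flux q = K·i = 3.10 × 0.006195 = 0.01920 m/d
Average linear velocity = 0.01920 / 0.19 = 0.1011 m/d
L = 1.01 km = 1010 m
t = L / v = 1010 / 0.1011 = 9993 d
   = 9993 / 365 = 27.4 yr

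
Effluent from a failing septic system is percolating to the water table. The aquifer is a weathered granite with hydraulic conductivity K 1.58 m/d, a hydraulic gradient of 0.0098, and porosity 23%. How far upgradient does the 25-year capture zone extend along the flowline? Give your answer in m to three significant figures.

614 m

q = Ki = 1.58 × 0.0098 = 0.01548 m/d
v = Ki/n = 1.58·0.0098/0.23 = 0.06732 m/d
T = 25 yr × 365 = 9125 d
L = v × T = 0.06732 × 9125 = 614.3 m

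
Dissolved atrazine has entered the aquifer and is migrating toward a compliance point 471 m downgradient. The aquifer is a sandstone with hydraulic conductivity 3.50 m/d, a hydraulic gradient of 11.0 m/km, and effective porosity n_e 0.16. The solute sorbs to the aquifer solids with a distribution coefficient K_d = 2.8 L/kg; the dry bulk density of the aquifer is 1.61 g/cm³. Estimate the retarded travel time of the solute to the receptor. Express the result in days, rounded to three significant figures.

57100 days

Specific discharge q = 3.50 × 0.011 = 0.03850 m/d
Seepage velocity v = q / n = 0.03850 / 0.16 = 0.2406 m/d
Retardation R = 1 + ρ_b·K_d/n = 1 + 1.61×2.8/0.16 = 29.18
Contaminant velocity v_c = v/R = 0.2406/29.18 = 0.008248 m/d
t = L/v_c = 471/0.008248 = 57110 d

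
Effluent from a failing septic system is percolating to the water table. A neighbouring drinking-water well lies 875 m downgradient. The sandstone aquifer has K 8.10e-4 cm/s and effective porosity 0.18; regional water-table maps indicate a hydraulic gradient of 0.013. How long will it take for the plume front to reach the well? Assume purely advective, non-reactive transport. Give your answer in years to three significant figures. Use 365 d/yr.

47.4 years

K = 8.10e-4 cm/s × 864 = 0.6998 m/d
Darcy flux q = K·i = 0.6998 × 0.013 = 0.009098 m/d
v_s = q/n_e = 0.009098/0.18 = 0.05054 m/d
t = L / v = 875 / 0.05054 = 17310 d
   = 17310 / 365 = 47.4 yr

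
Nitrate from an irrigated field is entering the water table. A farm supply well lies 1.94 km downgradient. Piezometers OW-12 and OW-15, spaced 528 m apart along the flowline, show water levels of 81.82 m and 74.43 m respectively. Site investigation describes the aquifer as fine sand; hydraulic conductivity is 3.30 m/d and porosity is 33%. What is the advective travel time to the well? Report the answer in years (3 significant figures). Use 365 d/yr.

38.0 years

Hydraulic gradient i = (81.82 − 74.43) / 528 = 7.39 / 528 = 0.01400
q = Ki = 3.30 × 0.01400 = 0.04619 m/d
v = Ki/n = 3.30·0.01400/0.33 = 0.1400 m/d
L = 1.94 km = 1940 m
t = L / v = 1940 / 0.1400 = 13860 d
   = 13860 / 365 = 38.0 yr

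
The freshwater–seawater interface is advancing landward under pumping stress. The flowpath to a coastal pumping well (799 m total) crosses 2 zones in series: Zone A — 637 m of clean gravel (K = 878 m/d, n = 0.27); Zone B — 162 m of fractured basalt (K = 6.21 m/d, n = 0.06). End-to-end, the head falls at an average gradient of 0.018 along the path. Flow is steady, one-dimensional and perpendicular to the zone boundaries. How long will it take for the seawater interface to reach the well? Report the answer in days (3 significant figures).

Steady 1-D flow in series ⇒ the Darcy flux q is identical in every zone and the zone head losses add (resistances L/K in series).
Σ(L/K) = 637/878 + 162/6.21 = 0.7255 + 26.09 = 26.81 d
K_eq = L_total / Σ(L/K) = 799 / 26.81 = 29.80 m/d
q = K_eq · i = 29.80 × 0.018 = 0.5364 m/d (same in every zone)
Zone A: v = q/n = 0.5364/0.27 = 1.987 m/d → t_A = 637/1.987 = 320.6 d
Zone B: v = q/n = 0.5364/0.06 = 8.940 m/d → t_B = 162/8.940 = 18.12 d
Total t = 320.6 + 18.12 = 338.8 d

339 days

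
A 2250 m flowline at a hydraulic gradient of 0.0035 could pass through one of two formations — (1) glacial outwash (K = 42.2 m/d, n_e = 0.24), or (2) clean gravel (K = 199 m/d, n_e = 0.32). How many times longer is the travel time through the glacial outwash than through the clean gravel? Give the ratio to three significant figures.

3.54

Unit 1 (glacial outwash): v = 42.2×0.0035/0.24 = 0.6154 m/d, t = 2250/0.6154 = 3656 d
Unit 2 (clean gravel): v = 199×0.0035/0.32 = 2.177 m/d, t = 2250/2.177 = 1034 d
t(glacial outwash) / t(clean gravel) = 3656/1034 = 3.54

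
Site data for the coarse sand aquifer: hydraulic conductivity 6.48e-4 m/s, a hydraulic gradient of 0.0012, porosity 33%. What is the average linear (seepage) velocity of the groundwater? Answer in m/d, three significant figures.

K = 6.48e-4 m/s × 86400 s/d = 55.99 m/d
Darcy flux q = K·i = 55.99 × 0.0012 = 0.06718 m/d
v = Ki/n = 55.99·0.0012/0.33 = 0.2036 m/d

0.204 m/d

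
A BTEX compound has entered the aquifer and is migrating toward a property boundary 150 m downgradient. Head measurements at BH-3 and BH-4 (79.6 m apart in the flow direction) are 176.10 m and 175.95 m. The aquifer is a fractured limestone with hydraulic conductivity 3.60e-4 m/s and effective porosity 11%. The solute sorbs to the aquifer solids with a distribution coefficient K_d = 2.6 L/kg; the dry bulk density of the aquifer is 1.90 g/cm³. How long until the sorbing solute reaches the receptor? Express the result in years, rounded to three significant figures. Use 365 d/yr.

35.4 years

Hydraulic gradient i = (176.10 − 175.95) / 79.6 = 0.15 / 79.6 = 0.001884
K = 3.60e-4 m/s × 86400 s/d = 31.10 m/d
q = Ki = 31.10 × 0.001884 = 0.05861 m/d
Seepage velocity v = q / n = 0.05861 / 0.11 = 0.5328 m/d
Retardation R = 1 + ρ_b·K_d/n = 1 + 1.90×2.6/0.11 = 45.91
Contaminant velocity v_c = v/R = 0.5328/45.91 = 0.01161 m/d
t = L/v_c = 150/0.01161 = 12920 d
   = 12920/365 = 35.4 yr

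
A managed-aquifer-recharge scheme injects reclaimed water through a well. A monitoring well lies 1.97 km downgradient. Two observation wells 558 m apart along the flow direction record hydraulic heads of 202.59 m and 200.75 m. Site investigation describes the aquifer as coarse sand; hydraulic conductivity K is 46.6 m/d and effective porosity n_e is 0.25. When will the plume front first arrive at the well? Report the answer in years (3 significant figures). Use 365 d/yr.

8.78 years

Hydraulic gradient i = (202.59 − 200.75) / 558 = 1.84 / 558 = 0.003297
Darcy flux q = K·i = 46.6 × 0.003297 = 0.1537 m/d
Average linear velocity = 0.1537 / 0.25 = 0.6147 m/d
L = 1.97 km = 1970 m
t = L / v = 1970 / 0.6147 = 3205 d
   = 3205 / 365 = 8.78 yr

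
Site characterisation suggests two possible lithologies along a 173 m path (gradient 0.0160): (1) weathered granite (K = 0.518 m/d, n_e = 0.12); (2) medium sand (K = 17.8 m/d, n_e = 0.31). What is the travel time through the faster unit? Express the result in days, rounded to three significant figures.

188 days

Unit 1 (weathered granite): v = 0.518×0.016/0.12 = 0.06907 m/d, t = 173/0.06907 = 2505 d
Unit 2 (medium sand): v = 17.8×0.016/0.31 = 0.9187 m/d, t = 173/0.9187 = 188.3 d
Faster unit: t = 188 d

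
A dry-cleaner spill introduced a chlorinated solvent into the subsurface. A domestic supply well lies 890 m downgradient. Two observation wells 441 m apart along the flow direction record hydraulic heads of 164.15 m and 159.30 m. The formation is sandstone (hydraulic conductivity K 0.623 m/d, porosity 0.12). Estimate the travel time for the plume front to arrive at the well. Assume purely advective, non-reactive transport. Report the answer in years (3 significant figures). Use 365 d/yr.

42.7 years

Hydraulic gradient i = (164.15 − 159.30) / 441 = 4.85 / 441 = 0.01100
Darcy flux q = K·i = 0.623 × 0.01100 = 0.006852 m/d
Seepage velocity v = q / n = 0.006852 / 0.12 = 0.05710 m/d
t = L / v = 890 / 0.05710 = 15590 d
   = 15590 / 365 = 42.7 yr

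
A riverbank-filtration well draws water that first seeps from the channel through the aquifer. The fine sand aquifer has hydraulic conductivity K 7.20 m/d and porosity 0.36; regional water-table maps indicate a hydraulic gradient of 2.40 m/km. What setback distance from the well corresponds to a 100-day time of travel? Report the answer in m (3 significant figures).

Darcy flux q = K·i = 7.20 × 0.0024 = 0.01728 m/d
Seepage velocity v = q / n = 0.01728 / 0.36 = 0.04800 m/d
L = v × T = 0.04800 × 100 = 4.800 m

4.80 m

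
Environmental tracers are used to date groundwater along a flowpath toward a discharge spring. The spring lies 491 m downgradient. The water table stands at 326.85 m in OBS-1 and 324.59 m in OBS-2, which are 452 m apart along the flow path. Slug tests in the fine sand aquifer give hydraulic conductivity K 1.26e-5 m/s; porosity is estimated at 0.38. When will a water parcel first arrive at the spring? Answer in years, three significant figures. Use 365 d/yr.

93.9 years

Hydraulic gradient i = (326.85 − 324.59) / 452 = 2.26 / 452 = 0.005000
K = 1.26e-5 m/s × 86400 s/d = 1.089 m/d
q = Ki = 1.089 × 0.005000 = 0.005443 m/d
Seepage velocity v = q / n = 0.005443 / 0.38 = 0.01432 m/d
t = L / v = 491 / 0.01432 = 34280 d
   = 34280 / 365 = 93.9 yr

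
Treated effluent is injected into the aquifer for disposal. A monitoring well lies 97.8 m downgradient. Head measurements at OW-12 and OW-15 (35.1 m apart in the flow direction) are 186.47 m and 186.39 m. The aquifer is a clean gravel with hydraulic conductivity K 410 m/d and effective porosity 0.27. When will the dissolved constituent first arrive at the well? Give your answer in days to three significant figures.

28.3 days

Hydraulic gradient i = (186.47 − 186.39) / 35.1 = 0.08 / 35.1 = 0.002279
Darcy flux q = K·i = 410 × 0.002279 = 0.9345 m/d
Average linear velocity = 0.9345 / 0.27 = 3.461 m/d
t = L / v = 97.8 / 3.461 = 28.26 d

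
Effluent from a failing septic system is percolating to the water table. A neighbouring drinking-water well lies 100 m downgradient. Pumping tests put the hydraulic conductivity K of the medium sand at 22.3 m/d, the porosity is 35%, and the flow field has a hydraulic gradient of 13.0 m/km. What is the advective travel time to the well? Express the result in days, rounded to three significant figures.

121 days

Darcy flux q = K·i = 22.3 × 0.013 = 0.2899 m/d
v = Ki/n = 22.3·0.013/0.35 = 0.8283 m/d
t = L / v = 100 / 0.8283 = 120.7 d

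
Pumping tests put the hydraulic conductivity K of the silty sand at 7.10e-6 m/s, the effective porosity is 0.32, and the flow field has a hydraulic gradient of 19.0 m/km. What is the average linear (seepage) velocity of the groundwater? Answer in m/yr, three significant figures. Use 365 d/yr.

13.3 m/yr

K = 7.10e-6 m/s × 86400 s/d = 0.6134 m/d
q = Ki = 0.6134 × 0.019 = 0.01166 m/d
v_s = q/n_e = 0.01166/0.32 = 0.03642 m/d
   = 0.03642 × 365 = 13.3 m/yr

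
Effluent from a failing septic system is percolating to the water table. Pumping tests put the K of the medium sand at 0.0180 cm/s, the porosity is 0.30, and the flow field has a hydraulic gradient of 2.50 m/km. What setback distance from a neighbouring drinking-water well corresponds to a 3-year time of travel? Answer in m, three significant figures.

K = 0.0180 cm/s × 864 = 15.55 m/d
Specific discharge q = 15.55 × 0.0025 = 0.03888 m/d
Seepage velocity v = q / n = 0.03888 / 0.30 = 0.1296 m/d
T = 3 yr × 365 = 1095 d
L = v × T = 0.1296 × 1095 = 141.9 m

142 m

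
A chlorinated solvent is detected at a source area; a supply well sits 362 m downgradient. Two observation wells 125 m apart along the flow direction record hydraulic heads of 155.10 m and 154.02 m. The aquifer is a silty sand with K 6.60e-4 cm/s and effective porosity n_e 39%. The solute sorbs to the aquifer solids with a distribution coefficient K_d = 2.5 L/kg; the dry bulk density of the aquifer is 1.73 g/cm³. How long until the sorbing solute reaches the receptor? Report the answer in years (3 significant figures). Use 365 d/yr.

949 years

Hydraulic gradient i = (155.10 − 154.02) / 125 = 1.08 / 125 = 0.008640
K = 6.60e-4 cm/s × 864 = 0.5702 m/d
q = Ki = 0.5702 × 0.008640 = 0.004927 m/d
Seepage velocity v = q / n = 0.004927 / 0.39 = 0.01263 m/d
Retardation R = 1 + ρ_b·K_d/n = 1 + 1.73×2.5/0.39 = 12.09
Contaminant velocity v_c = v/R = 0.01263/12.09 = 0.001045 m/d
t = L/v_c = 362/0.001045 = 346400 d
   = 346400/365 = 949 yr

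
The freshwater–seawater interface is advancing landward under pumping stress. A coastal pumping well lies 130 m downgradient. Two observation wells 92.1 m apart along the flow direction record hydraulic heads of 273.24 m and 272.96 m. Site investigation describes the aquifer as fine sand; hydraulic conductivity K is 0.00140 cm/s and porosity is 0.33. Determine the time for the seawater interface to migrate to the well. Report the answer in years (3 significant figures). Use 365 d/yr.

Hydraulic gradient i = (273.24 − 272.96) / 92.1 = 0.28 / 92.1 = 0.003040
K = 0.00140 cm/s × 864 = 1.210 m/d
Darcy flux q = K·i = 1.210 × 0.003040 = 0.003677 m/d
Seepage velocity v = q / n = 0.003677 / 0.33 = 0.01114 m/d
t = L / v = 130 / 0.01114 = 11670 d
   = 11670 / 365 = 32.0 yr

32.0 years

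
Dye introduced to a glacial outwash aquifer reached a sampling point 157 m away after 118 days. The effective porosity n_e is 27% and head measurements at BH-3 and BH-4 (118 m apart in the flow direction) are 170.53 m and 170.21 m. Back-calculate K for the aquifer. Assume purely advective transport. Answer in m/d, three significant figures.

Hydraulic gradient i = (170.53 − 170.21) / 118 = 0.32 / 118 = 0.002712
v = L / t = 157 / 118 = 1.331 m/d
K = v · n / i = 1.331 × 0.27 / 0.002712 = 132 m/d

132 m/d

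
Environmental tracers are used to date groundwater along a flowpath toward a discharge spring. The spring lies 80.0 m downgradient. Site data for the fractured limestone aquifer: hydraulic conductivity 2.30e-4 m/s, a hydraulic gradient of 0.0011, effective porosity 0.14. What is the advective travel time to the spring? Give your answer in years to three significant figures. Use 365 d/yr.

K = 2.30e-4 m/s × 86400 s/d = 19.87 m/d
Specific discharge q = 19.87 × 0.0011 = 0.02186 m/d
Seepage velocity v = q / n = 0.02186 / 0.14 = 0.1561 m/d
t = L / v = 80.0 / 0.1561 = 512.4 d
   = 512.4 / 365 = 1.40 yr

1.40 years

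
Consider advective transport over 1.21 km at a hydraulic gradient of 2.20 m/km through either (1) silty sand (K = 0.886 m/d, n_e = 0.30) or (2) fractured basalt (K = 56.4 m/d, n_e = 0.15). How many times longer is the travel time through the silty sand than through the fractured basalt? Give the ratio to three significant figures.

127

Unit 1 (silty sand): v = 0.886×0.0022/0.30 = 0.006497 m/d, t = 1210/0.006497 = 186200 d
Unit 2 (fractured basalt): v = 56.4×0.0022/0.15 = 0.8272 m/d, t = 1210/0.8272 = 1463 d
t(silty sand) / t(fractured basalt) = 186200/1463 = 127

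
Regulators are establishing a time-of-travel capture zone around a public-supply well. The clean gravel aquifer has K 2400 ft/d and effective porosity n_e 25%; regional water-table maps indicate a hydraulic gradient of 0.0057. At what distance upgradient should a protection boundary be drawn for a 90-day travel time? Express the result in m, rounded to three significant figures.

1500 m

K = 2400 ft/d × 0.3048 = 731.5 m/d
Specific discharge q = 731.5 × 0.0057 = 4.170 m/d
v_s = q/n_e = 4.170/0.25 = 16.68 m/d
L = v × T = 16.68 × 90 = 1501 m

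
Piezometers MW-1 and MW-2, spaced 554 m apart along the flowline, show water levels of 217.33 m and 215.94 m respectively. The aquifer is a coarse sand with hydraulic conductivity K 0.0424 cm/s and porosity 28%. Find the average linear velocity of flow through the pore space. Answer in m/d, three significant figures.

0.328 m/d

Hydraulic gradient i = (217.33 − 215.94) / 554 = 1.39 / 554 = 0.002509
K = 0.0424 cm/s × 864 = 36.63 m/d
Specific discharge q = 36.63 × 0.002509 = 0.09191 m/d
Seepage velocity v = q / n = 0.09191 / 0.28 = 0.3283 m/d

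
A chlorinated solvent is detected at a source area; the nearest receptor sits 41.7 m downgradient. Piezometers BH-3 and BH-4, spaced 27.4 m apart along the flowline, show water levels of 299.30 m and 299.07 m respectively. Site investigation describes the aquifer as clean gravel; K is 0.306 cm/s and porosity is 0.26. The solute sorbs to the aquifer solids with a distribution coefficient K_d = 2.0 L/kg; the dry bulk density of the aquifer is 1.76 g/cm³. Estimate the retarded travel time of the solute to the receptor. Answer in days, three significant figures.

Hydraulic gradient i = (299.30 − 299.07) / 27.4 = 0.23 / 27.4 = 0.008394
K = 0.306 cm/s × 864 = 264.4 m/d
Darcy flux q = K·i = 264.4 × 0.008394 = 2.219 m/d
v = Ki/n = 264.4·0.008394/0.26 = 8.536 m/d
Retardation R = 1 + ρ_b·K_d/n = 1 + 1.76×2.0/0.26 = 14.54
Contaminant velocity v_c = v/R = 8.536/14.54 = 0.5871 m/d
t = L/v_c = 41.7/0.5871 = 71.03 d

71.0 days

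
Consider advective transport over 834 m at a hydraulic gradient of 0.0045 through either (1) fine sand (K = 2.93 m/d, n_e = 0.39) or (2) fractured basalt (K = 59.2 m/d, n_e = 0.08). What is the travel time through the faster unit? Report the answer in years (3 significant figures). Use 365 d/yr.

Unit 1 (fine sand): v = 2.93×0.0045/0.39 = 0.03381 m/d, t = 834/0.03381 = 24670 d
Unit 2 (fractured basalt): v = 59.2×0.0045/0.08 = 3.330 m/d, t = 834/3.330 = 250.5 d
Faster: 250.5 d / 365 = 0.686 yr

0.686 years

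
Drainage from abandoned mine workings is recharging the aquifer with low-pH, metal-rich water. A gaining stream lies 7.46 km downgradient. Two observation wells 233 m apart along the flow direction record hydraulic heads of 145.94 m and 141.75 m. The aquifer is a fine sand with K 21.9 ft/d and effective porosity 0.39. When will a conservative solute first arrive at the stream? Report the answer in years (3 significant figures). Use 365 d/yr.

Hydraulic gradient i = (145.94 − 141.75) / 233 = 4.19 / 233 = 0.01798
K = 21.9 ft/d × 0.3048 = 6.675 m/d
Specific discharge q = 6.675 × 0.01798 = 0.1200 m/d
Seepage velocity v = q / n = 0.1200 / 0.39 = 0.3078 m/d
L = 7.46 km = 7460 m
t = L / v = 7460 / 0.3078 = 24240 d
   = 24240 / 365 = 66.4 yr

66.4 years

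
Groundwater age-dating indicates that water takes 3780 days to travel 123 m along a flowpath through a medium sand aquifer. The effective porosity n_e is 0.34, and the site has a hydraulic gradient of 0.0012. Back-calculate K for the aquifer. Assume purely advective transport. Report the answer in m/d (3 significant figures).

v = L / t = 123 / 3780 = 0.03254 m/d
K = v · n / i = 0.03254 × 0.34 / 0.0012 = 9.22 m/d

9.22 m/d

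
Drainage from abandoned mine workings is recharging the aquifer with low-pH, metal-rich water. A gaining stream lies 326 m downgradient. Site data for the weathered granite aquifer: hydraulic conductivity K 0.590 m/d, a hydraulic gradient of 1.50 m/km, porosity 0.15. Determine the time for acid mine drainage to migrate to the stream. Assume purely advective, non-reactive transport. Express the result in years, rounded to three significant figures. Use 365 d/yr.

151 years

q = Ki = 0.590 × 0.0015 = 8.850e-4 m/d
Seepage velocity v = q / n = 8.850e-4 / 0.15 = 0.005900 m/d
t = L / v = 326 / 0.005900 = 55250 d
   = 55250 / 365 = 151 yr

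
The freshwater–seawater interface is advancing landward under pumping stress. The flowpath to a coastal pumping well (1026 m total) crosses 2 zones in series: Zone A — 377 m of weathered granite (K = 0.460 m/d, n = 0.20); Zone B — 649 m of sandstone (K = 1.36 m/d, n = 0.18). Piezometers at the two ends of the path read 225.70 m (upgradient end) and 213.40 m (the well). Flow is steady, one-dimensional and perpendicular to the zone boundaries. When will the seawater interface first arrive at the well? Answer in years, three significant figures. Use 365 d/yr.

55.5 years

Total head drop ΔH = 225.70 − 213.40 = 12.30 m
Continuity: the same q passes through each zone, so ΔH = q·Σ(L_j/K_j) — the zones act as resistances in series.
Σ(L/K) = 377/0.460 + 649/1.36 = 819.6 + 477.2 = 1297 d
q = ΔH / Σ(L/K) = 12.30 / 1297 = 0.009485 m/d (same in every zone)
Zone A: v = q/n = 0.009485/0.20 = 0.04743 m/d → t_A = 377/0.04743 = 7949 d
Zone B: v = q/n = 0.009485/0.18 = 0.05269 m/d → t_B = 649/0.05269 = 12320 d
Total t = 7949 + 12320 = 20270 d
   = 20270 / 365 = 55.5 yr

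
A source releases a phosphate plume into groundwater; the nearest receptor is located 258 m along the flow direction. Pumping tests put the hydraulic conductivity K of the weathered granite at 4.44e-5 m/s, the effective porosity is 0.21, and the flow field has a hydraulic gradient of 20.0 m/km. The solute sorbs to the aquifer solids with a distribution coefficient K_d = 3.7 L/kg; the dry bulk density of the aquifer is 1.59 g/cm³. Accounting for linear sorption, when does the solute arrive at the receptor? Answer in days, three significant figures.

20500 days

K = 4.44e-5 m/s × 86400 s/d = 3.836 m/d
Darcy flux q = K·i = 3.836 × 0.020 = 0.07672 m/d
v = Ki/n = 3.836·0.020/0.21 = 0.3653 m/d
Retardation R = 1 + ρ_b·K_d/n = 1 + 1.59×3.7/0.21 = 29.01
Contaminant velocity v_c = v/R = 0.3653/29.01 = 0.01259 m/d
t = L/v_c = 258/0.01259 = 20490 d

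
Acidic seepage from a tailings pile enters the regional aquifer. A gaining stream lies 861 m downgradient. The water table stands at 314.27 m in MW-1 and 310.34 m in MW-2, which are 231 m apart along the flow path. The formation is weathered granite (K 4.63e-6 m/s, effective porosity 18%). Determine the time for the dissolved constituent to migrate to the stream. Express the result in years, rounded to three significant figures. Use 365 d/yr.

62.4 years

Hydraulic gradient i = (314.27 − 310.34) / 231 = 3.93 / 231 = 0.01701
K = 4.63e-6 m/s × 86400 s/d = 0.4000 m/d
Specific discharge q = 0.4000 × 0.01701 = 0.006806 m/d
v = Ki/n = 0.4000·0.01701/0.18 = 0.03781 m/d
t = L / v = 861 / 0.03781 = 22770 d
   = 22770 / 365 = 62.4 yr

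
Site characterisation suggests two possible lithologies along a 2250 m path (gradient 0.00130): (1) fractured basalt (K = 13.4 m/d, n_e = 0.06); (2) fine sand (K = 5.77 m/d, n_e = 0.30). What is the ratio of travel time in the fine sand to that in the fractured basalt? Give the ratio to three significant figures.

11.6

Unit 1 (fractured basalt): v = 13.4×0.0013/0.06 = 0.2903 m/d, t = 2250/0.2903 = 7750 d
Unit 2 (fine sand): v = 5.77×0.0013/0.30 = 0.02500 m/d, t = 2250/0.02500 = 89990 d
t(fine sand) / t(fractured basalt) = 89990/7750 = 11.6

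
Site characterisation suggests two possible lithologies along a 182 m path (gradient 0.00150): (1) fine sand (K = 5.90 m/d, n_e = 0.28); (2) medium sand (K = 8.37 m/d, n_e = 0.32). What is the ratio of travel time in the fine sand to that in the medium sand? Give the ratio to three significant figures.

Unit 1 (fine sand): v = 5.90×0.0015/0.28 = 0.03161 m/d, t = 182/0.03161 = 5758 d
Unit 2 (medium sand): v = 8.37×0.0015/0.32 = 0.03923 m/d, t = 182/0.03923 = 4639 d
t(fine sand) / t(medium sand) = 5758/4639 = 1.24

1.24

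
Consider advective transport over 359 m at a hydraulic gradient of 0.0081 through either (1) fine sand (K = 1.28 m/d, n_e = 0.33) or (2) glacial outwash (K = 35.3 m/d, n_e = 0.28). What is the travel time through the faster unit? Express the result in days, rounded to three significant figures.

352 days

Unit 1 (fine sand): v = 1.28×0.0081/0.33 = 0.03142 m/d, t = 359/0.03142 = 11430 d
Unit 2 (glacial outwash): v = 35.3×0.0081/0.28 = 1.021 m/d, t = 359/1.021 = 351.6 d
Faster unit: t = 352 d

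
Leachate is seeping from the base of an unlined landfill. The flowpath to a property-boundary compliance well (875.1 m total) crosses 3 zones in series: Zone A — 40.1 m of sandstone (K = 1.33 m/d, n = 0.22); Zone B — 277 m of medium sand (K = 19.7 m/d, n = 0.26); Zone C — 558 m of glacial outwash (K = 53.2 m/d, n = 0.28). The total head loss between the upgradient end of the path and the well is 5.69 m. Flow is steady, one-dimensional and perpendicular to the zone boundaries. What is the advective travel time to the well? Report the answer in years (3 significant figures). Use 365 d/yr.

Steady 1-D flow in series ⇒ the Darcy flux q is identical in every zone and the zone head losses add (resistances L/K in series).
Σ(L/K) = 40.1/1.33 + 277/19.7 + 558/53.2 = 30.15 + 14.06 + 10.49 = 54.70 d
q = ΔH / Σ(L/K) = 5.69 / 54.70 = 0.1040 m/d (same in every zone)
Zone A: v = q/n = 0.1040/0.22 = 0.4728 m/d → t_A = 40.1/0.4728 = 84.81 d
Zone B: v = q/n = 0.1040/0.26 = 0.4001 m/d → t_B = 277/0.4001 = 692.4 d
Zone C: v = q/n = 0.1040/0.28 = 0.3715 m/d → t_C = 558/0.3715 = 1502 d
Total t = 84.81 + 692.4 + 1502 = 2279 d
   = 2279 / 365 = 6.24 yr

6.24 years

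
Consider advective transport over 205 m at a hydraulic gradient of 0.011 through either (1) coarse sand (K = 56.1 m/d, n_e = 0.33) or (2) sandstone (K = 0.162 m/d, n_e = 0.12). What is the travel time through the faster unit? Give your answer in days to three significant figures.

Unit 1 (coarse sand): v = 56.1×0.011/0.33 = 1.870 m/d, t = 205/1.870 = 109.6 d
Unit 2 (sandstone): v = 0.162×0.011/0.12 = 0.01485 m/d, t = 205/0.01485 = 13800 d
Faster unit: t = 110 d

110 days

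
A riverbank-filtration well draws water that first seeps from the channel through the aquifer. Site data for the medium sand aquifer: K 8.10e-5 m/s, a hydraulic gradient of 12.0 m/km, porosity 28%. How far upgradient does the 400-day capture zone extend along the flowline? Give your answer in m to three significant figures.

120 m

K = 8.10e-5 m/s × 86400 s/d = 6.998 m/d
Darcy flux q = K·i = 6.998 × 0.012 = 0.08398 m/d
v = Ki/n = 6.998·0.012/0.28 = 0.2999 m/d
L = v × T = 0.2999 × 400 = 120.0 m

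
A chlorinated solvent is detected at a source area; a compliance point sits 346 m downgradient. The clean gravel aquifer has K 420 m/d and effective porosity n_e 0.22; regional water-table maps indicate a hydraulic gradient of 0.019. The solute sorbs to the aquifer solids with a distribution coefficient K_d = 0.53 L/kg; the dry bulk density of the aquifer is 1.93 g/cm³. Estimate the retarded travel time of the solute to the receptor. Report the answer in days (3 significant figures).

53.9 days

Darcy flux q = K·i = 420 × 0.019 = 7.980 m/d
Seepage velocity v = q / n = 7.980 / 0.22 = 36.27 m/d
Retardation R = 1 + ρ_b·K_d/n = 1 + 1.93×0.53/0.22 = 5.650
Contaminant velocity v_c = v/R = 36.27/5.650 = 6.420 m/d
t = L/v_c = 346/6.420 = 53.89 d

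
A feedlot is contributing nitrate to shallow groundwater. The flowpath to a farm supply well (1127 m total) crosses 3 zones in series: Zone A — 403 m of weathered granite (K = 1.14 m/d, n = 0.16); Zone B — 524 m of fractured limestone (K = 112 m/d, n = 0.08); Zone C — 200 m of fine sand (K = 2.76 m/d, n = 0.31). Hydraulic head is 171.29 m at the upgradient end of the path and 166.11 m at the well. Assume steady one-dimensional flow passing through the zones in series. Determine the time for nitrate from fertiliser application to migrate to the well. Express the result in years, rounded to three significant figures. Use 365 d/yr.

Total head drop ΔH = 171.29 − 166.11 = 5.18 m
Steady 1-D flow in series ⇒ the Darcy flux q is identical in every zone and the zone head losses add (resistances L/K in series).
Σ(L/K) = 403/1.14 + 524/112 + 200/2.76 = 353.5 + 4.679 + 72.46 = 430.7 d
q = ΔH / Σ(L/K) = 5.18 / 430.7 = 0.01203 m/d (same in every zone)
Zone A: v = q/n = 0.01203/0.16 = 0.07518 m/d → t_A = 403/0.07518 = 5361 d
Zone B: v = q/n = 0.01203/0.08 = 0.1504 m/d → t_B = 524/0.1504 = 3485 d
Zone C: v = q/n = 0.01203/0.31 = 0.03880 m/d → t_C = 200/0.03880 = 5155 d
Total t = 5361 + 3485 + 5155 = 14000 d
   = 14000 / 365 = 38.4 yr

38.4 years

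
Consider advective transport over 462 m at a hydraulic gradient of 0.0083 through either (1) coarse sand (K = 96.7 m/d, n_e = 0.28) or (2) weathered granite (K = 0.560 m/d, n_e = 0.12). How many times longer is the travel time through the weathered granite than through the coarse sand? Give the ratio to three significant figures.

74.0

Unit 1 (coarse sand): v = 96.7×0.0083/0.28 = 2.866 m/d, t = 462/2.866 = 161.2 d
Unit 2 (weathered granite): v = 0.560×0.0083/0.12 = 0.03873 m/d, t = 462/0.03873 = 11930 d
t(weathered granite) / t(coarse sand) = 11930/161.2 = 74.0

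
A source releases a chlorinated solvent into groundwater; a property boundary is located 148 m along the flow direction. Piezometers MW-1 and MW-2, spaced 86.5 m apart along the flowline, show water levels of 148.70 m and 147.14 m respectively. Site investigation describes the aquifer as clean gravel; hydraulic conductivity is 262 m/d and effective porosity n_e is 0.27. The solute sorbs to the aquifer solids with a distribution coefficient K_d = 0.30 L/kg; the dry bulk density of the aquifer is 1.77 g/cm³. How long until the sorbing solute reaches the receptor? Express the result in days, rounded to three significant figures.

Hydraulic gradient i = (148.70 − 147.14) / 86.5 = 1.56 / 86.5 = 0.01803
Darcy flux q = K·i = 262 × 0.01803 = 4.725 m/d
v_s = q/n_e = 4.725/0.27 = 17.50 m/d
Retardation R = 1 + ρ_b·K_d/n = 1 + 1.77×0.30/0.27 = 2.967
Contaminant velocity v_c = v/R = 17.50/2.967 = 5.899 m/d
t = L/v_c = 148/5.899 = 25.09 d

25.1 days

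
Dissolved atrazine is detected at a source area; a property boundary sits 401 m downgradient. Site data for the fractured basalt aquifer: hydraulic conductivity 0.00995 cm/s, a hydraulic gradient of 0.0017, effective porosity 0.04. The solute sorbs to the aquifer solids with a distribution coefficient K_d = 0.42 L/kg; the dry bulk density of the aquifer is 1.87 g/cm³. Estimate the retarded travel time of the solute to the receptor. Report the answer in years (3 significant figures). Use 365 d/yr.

K = 0.00995 cm/s × 864 = 8.597 m/d
Specific discharge q = 8.597 × 0.0017 = 0.01461 m/d
v_s = q/n_e = 0.01461/0.04 = 0.3654 m/d
Retardation R = 1 + ρ_b·K_d/n = 1 + 1.87×0.42/0.04 = 20.63
Contaminant velocity v_c = v/R = 0.3654/20.63 = 0.01771 m/d
t = L/v_c = 401/0.01771 = 22650 d
   = 22650/365 = 62.0 yr

62.0 years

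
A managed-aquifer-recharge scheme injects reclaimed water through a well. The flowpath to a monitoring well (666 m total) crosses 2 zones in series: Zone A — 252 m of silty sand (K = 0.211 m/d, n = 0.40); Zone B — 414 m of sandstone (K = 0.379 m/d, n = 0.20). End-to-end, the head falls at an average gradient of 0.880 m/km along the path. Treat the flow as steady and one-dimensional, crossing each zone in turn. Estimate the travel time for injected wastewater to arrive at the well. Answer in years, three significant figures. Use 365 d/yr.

1960 years

Continuity: the same q passes through each zone, so ΔH = q·Σ(L_j/K_j) — the zones act as resistances in series.
Σ(L/K) = 252/0.211 + 414/0.379 = 1194 + 1092 = 2287 d
K_eq = L_total / Σ(L/K) = 666 / 2287 = 0.2913 m/d
q = K_eq · i = 0.2913 × 8.8e-4 = 2.563e-4 m/d (same in every zone)
Zone A: v = q/n = 2.563e-4/0.40 = 6.408e-4 m/d → t_A = 252/6.408e-4 = 393300 d
Zone B: v = q/n = 2.563e-4/0.20 = 0.001282 m/d → t_B = 414/0.001282 = 323100 d
Total t = 393300 + 323100 = 716300 d
   = 716300 / 365 = 1960 yr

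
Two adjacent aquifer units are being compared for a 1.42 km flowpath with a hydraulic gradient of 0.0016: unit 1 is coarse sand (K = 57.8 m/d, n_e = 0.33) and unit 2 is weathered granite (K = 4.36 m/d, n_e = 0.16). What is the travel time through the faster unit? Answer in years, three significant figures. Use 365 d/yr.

13.9 years

Unit 1 (coarse sand): v = 57.8×0.0016/0.33 = 0.2802 m/d, t = 1420/0.2802 = 5067 d
Unit 2 (weathered granite): v = 4.36×0.0016/0.16 = 0.04360 m/d, t = 1420/0.04360 = 32570 d
Faster: 5067 d / 365 = 13.9 yr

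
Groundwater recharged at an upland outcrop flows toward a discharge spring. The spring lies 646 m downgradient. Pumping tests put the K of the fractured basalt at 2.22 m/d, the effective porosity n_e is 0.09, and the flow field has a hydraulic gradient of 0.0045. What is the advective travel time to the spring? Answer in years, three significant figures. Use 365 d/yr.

15.9 years

Specific discharge q = 2.22 × 0.0045 = 0.009990 m/d
Seepage velocity v = q / n = 0.009990 / 0.09 = 0.1110 m/d
t = L / v = 646 / 0.1110 = 5820 d
   = 5820 / 365 = 15.9 yr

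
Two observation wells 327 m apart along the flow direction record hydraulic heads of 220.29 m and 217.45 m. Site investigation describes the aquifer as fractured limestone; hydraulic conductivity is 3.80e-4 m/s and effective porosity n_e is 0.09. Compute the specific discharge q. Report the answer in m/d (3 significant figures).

0.285 m/d

Hydraulic gradient i = (220.29 − 217.45) / 327 = 2.84 / 327 = 0.008685
K = 3.80e-4 m/s × 86400 s/d = 32.83 m/d
Specific discharge q = 32.83 × 0.008685 = 0.2851 m/d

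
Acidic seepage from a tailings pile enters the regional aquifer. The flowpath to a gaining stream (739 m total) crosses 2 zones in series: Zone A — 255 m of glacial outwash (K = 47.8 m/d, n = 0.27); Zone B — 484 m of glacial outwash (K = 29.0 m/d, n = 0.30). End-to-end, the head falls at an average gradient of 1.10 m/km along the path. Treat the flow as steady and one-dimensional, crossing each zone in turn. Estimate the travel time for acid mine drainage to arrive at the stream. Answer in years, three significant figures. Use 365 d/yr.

15.9 years

Steady 1-D flow in series ⇒ the Darcy flux q is identical in every zone and the zone head losses add (resistances L/K in series).
Σ(L/K) = 255/47.8 + 484/29.0 = 5.335 + 16.69 = 22.02 d
K_eq = L_total / Σ(L/K) = 739 / 22.02 = 33.55 m/d
q = K_eq · i = 33.55 × 0.0011 = 0.03691 m/d (same in every zone)
Zone A: v = q/n = 0.03691/0.27 = 0.1367 m/d → t_A = 255/0.1367 = 1865 d
Zone B: v = q/n = 0.03691/0.30 = 0.1230 m/d → t_B = 484/0.1230 = 3934 d
Total t = 1865 + 3934 = 5799 d
   = 5799 / 365 = 15.9 yr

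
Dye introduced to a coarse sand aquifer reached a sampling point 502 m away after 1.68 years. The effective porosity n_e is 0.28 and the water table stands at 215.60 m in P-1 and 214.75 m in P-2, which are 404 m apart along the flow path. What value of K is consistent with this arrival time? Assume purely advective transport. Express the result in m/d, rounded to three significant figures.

109 m/d

Hydraulic gradient i = (215.60 − 214.75) / 404 = 0.85 / 404 = 0.002104
t = 1.68 years = 613.2 d
v = L / t = 502 / 613.2 = 0.8187 m/d
K = v · n / i = 0.8187 × 0.28 / 0.002104 = 109 m/d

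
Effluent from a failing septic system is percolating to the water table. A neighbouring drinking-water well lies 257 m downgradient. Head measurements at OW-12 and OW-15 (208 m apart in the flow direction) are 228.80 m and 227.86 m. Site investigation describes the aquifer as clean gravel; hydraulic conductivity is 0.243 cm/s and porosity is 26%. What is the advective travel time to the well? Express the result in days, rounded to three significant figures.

Hydraulic gradient i = (228.80 − 227.86) / 208 = 0.94 / 208 = 0.004519
K = 0.243 cm/s × 864 = 210.0 m/d
Specific discharge q = 210.0 × 0.004519 = 0.9488 m/d
Average linear velocity = 0.9488 / 0.26 = 3.649 m/d
t = L / v = 257 / 3.649 = 70.42 d

70.4 days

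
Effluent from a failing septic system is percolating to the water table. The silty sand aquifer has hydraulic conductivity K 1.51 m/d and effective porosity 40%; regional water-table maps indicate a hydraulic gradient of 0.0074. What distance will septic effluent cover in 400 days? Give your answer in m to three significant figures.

Darcy flux q = K·i = 1.51 × 0.0074 = 0.01117 m/d
Average linear velocity = 0.01117 / 0.40 = 0.02793 m/d
L = v × T = 0.02793 × 400 = 11.17 m

11.2 m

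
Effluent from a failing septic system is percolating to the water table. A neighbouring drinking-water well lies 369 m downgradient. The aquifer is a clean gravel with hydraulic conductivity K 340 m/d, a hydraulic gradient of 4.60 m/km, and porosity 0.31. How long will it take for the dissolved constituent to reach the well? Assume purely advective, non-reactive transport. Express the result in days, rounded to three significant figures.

73.1 days

q = Ki = 340 × 0.0046 = 1.564 m/d
Average linear velocity = 1.564 / 0.31 = 5.045 m/d
t = L / v = 369 / 5.045 = 73.14 d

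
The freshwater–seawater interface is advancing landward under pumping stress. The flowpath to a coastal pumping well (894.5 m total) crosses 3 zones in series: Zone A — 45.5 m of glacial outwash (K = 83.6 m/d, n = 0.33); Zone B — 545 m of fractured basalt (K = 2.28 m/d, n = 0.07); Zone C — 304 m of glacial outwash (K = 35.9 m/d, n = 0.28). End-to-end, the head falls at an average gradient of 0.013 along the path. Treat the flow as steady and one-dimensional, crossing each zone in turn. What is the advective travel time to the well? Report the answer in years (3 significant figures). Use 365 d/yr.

8.08 years

For zones in series the flux q is common to all zones; the equivalent conductivity is the harmonic (thickness-weighted) mean, K_eq = L_total / Σ(L_j/K_j).
Σ(L/K) = 45.5/83.6 + 545/2.28 + 304/35.9 = 0.5443 + 239.0 + 8.468 = 248.0 d
K_eq = L_total / Σ(L/K) = 894.5 / 248.0 = 3.606 m/d
q = K_eq · i = 3.606 × 0.013 = 0.04688 m/d (same in every zone)
Zone A: v = q/n = 0.04688/0.33 = 0.1421 m/d → t_A = 45.5/0.1421 = 320.3 d
Zone B: v = q/n = 0.04688/0.07 = 0.6697 m/d → t_B = 545/0.6697 = 813.8 d
Zone C: v = q/n = 0.04688/0.28 = 0.1674 m/d → t_C = 304/0.1674 = 1816 d
Total t = 320.3 + 813.8 + 1816 = 2950 d
   = 2950 / 365 = 8.08 yr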